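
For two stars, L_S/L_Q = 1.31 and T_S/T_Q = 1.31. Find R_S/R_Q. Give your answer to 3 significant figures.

0.667

L ∝ R²T⁴ gives R ∝ √L / T², so
R_S/R_Q = √(1.31) / (1.31)² = 1.145 / 1.716 = 0.6669.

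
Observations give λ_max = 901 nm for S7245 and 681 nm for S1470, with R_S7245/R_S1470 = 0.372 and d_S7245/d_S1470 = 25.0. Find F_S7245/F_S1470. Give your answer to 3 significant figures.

Wien's law: T_S7245/T_S1470 = λ_S1470/λ_S7245 = 681/901 = 0.7558.
L_S7245/L_S1470 = (R_S7245/R_S1470)²(T_S7245/T_S1470)⁴ = (0.372)²(0.7558)⁴ = 0.04516.
F_S7245/F_S1470 = (L_S7245/L_S1470)/(d_S7245/d_S1470)² = 0.04516/(25.0)² = 7.226×10^-5.

7.23×10^-5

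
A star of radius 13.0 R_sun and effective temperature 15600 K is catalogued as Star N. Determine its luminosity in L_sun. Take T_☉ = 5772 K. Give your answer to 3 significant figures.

L/L_☉ = (R/R_☉)² (T/T_☉)⁴ = (13.0)² × (15600/5772)⁴
       = 169.0 × (2.703)⁴ = 169.0 × 53.36 = 9017.

9.02×10^3 L_sun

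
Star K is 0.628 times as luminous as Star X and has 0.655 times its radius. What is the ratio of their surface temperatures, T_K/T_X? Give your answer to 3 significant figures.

L ∝ R²T⁴ gives T ∝ (L/R²)^(1/4), so
T_K/T_X = (0.628 / 0.655²)^(1/4) = (1.464)^(1/4) = 1.100.

1.10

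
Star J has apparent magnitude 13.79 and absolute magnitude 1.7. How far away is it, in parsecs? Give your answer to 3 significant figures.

m − M = 5 log₁₀(d/10 pc)
13.79 − (1.7) = 12.09 = 5 log₁₀(d/10)
d = 10 × 10^(12.09/5) = 10 × 10^2.418 = 2618 pc.

2.62×10^3 pc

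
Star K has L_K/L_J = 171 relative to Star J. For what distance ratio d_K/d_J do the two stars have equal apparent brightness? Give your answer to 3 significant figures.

13.1

Equal flux requires L_K/d_K² = L_J/d_J², so d_K/d_J = √(L_K/L_J)
= √(171) = 13.08.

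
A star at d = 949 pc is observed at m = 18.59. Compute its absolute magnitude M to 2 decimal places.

M = m − 5 log₁₀(d/10 pc) = 18.59 − 5 log₁₀(949/10)
  = 18.59 − 5 × 1.977 = 18.59 − 9.89 = 8.70.

8.70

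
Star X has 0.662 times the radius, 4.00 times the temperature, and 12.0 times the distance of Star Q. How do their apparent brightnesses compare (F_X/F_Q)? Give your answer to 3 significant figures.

0.779

L_X/L_Q = (R_X/R_Q)²(T_X/T_Q)⁴ = (0.662)² × (4.00)⁴ = 112.2.
F_X/F_Q = (L_X/L_Q)/(d_X/d_Q)² = 112.2 / (12.0)² = 0.7791.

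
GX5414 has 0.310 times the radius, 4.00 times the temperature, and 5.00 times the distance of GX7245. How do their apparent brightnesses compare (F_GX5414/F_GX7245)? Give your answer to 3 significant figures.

L_GX5414/L_GX7245 = (R_GX5414/R_GX7245)²(T_GX5414/T_GX7245)⁴ = (0.310)² × (4.00)⁴ = 24.60.
F_GX5414/F_GX7245 = (L_GX5414/L_GX7245)/(d_GX5414/d_GX7245)² = 24.60 / (5.00)² = 0.9841.

0.984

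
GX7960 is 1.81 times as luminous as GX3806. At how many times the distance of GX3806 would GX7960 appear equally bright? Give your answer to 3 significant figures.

Equal flux requires L_GX7960/d_GX7960² = L_GX3806/d_GX3806², so d_GX7960/d_GX3806 = √(L_GX7960/L_GX3806)
= √(1.81) = 1.345.

1.35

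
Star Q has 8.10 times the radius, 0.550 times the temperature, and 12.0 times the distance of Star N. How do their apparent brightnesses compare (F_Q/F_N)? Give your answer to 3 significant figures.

L_Q/L_N = (R_Q/R_N)²(T_Q/T_N)⁴ = (8.10)² × (0.550)⁴ = 6.004.
F_Q/F_N = (L_Q/L_N)/(d_Q/d_N)² = 6.004 / (12.0)² = 0.04169.

0.0417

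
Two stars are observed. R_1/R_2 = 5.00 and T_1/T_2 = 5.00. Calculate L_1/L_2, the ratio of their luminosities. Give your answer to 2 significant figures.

1.6×10^4

From the Stefan–Boltzmann law, L ∝ R²T⁴, so
L_1/L_2 = (R_1/R_2)² (T_1/T_2)⁴ = (5.00)² × (5.00)⁴ = 25.00 × 625.0 = 1.562×10^4.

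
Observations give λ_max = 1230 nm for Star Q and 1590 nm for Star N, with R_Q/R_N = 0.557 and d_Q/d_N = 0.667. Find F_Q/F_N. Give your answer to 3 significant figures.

Wien's law: T_Q/T_N = λ_N/λ_Q = 1590/1230 = 1.293.
L_Q/L_N = (R_Q/R_N)²(T_Q/T_N)⁴ = (0.557)²(1.293)⁴ = 0.8663.
F_Q/F_N = (L_Q/L_N)/(d_Q/d_N)² = 0.8663/(0.667)² = 1.947.

1.95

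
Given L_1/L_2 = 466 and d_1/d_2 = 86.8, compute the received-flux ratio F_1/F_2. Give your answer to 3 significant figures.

F = L/(4πd²), so F_1/F_2 = (L_1/L_2) / (d_1/d_2)²
= 466 / (86.8)² = 466 / 7534 = 0.06185.

0.0619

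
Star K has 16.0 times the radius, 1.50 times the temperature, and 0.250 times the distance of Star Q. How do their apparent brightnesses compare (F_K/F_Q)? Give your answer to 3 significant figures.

2.07×10^4

L_K/L_Q = (R_K/R_Q)²(T_K/T_Q)⁴ = (16.0)² × (1.50)⁴ = 1296.
F_K/F_Q = (L_K/L_Q)/(d_K/d_Q)² = 1296 / (0.250)² = 2.074×10^4.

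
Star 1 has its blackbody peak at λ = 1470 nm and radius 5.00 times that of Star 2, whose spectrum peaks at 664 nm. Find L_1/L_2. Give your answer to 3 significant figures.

1.04

Wien's law gives T ∝ 1/λ_max, so T_1/T_2 = λ_2/λ_1 = 664/1470 = 0.4517.
Then L ∝ R²T⁴ gives L_1/L_2 = (5.00)² × (0.4517)⁴ = 25.00 × 0.04163 = 1.041.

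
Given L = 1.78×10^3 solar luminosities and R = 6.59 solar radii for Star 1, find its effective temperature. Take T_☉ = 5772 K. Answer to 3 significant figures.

T/T_☉ = (L/L_☉)^(1/4) / (R/R_☉)^(1/2)
T = 5772 × (1.78×10^3)^(1/4) / √(6.59) = 5772 × 6.495 / 2.567 = 1.460×10^4 K.

1.46×10^4 K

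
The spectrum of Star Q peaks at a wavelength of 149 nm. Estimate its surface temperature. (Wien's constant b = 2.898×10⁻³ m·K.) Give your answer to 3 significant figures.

1.94×10^4 K

T = b/λ_max = 2.898×10⁻³ / (149×10⁻⁹) = 1.945×10^4 K.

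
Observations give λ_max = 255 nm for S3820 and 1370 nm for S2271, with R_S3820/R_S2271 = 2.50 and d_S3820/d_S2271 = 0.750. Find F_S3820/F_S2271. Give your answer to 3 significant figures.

Wien's law: T_S3820/T_S2271 = λ_S2271/λ_S3820 = 1370/255 = 5.373.
L_S3820/L_S2271 = (R_S3820/R_S2271)²(T_S3820/T_S2271)⁴ = (2.50)²(5.373)⁴ = 5207.
F_S3820/F_S2271 = (L_S3820/L_S2271)/(d_S3820/d_S2271)² = 5207/(0.750)² = 9257.

9.26×10^3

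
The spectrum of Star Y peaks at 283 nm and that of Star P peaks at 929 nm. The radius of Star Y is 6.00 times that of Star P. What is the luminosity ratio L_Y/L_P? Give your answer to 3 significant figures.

Wien's law gives T ∝ 1/λ_max, so T_Y/T_P = λ_P/λ_Y = 929/283 = 3.283.
Then L ∝ R²T⁴ gives L_Y/L_P = (6.00)² × (3.283)⁴ = 36.00 × 116.1 = 4180.

4.18×10^3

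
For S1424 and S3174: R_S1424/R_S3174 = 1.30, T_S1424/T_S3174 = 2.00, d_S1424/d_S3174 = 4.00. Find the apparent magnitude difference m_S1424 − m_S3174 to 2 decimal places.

L_S1424/L_S3174 = (1.30)²(2.00)⁴ = 27.04.
F_S1424/F_S3174 = (L_S1424/L_S3174)/(d_S1424/d_S3174)² = 27.04/16.00 = 1.690.
m_S1424 − m_S3174 = −2.5 log₁₀(1.690) = -0.57.

-0.57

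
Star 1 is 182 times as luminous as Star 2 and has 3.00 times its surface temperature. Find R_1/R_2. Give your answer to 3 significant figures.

1.50

L ∝ R²T⁴ gives R ∝ √L / T², so
R_1/R_2 = √(182) / (3.00)² = 13.49 / 9.000 = 1.499.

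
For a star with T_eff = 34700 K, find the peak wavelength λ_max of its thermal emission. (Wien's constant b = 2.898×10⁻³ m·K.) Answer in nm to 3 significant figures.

λ_max = b/T = 2.898×10⁻³ / 34700 = 8.35×10^-8 m = 83.52 nm.

83.5 nm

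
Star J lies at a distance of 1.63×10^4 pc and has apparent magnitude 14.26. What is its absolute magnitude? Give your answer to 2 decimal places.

M = m − 5 log₁₀(d/10 pc) = 14.26 − 5 log₁₀(1.63×10^4/10)
  = 14.26 − 5 × 3.212 = 14.26 − 16.06 = -1.80.

-1.80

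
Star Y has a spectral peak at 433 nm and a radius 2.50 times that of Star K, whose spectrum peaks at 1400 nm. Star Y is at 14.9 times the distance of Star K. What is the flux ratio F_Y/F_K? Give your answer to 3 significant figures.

Wien's law: T_Y/T_K = λ_K/λ_Y = 1400/433 = 3.233.
L_Y/L_K = (R_Y/R_K)²(T_Y/T_K)⁴ = (2.50)²(3.233)⁴ = 683.0.
F_Y/F_K = (L_Y/L_K)/(d_Y/d_K)² = 683.0/(14.9)² = 3.077.

3.08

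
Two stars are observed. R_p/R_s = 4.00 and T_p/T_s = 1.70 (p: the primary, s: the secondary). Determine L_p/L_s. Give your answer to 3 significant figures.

134

From the Stefan–Boltzmann law, L ∝ R²T⁴, so
L_p/L_s = (R_p/R_s)² (T_p/T_s)⁴ = (4.00)² × (1.70)⁴ = 16.00 × 8.352 = 133.6.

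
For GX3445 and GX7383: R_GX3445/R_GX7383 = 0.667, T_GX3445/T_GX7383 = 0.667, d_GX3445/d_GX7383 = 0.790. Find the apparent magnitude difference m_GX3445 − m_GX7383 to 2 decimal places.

2.13

L_GX3445/L_GX7383 = (0.667)²(0.667)⁴ = 0.08806.
F_GX3445/F_GX7383 = (L_GX3445/L_GX7383)/(d_GX3445/d_GX7383)² = 0.08806/0.6241 = 0.1411.
m_GX3445 − m_GX7383 = −2.5 log₁₀(0.1411) = 2.13.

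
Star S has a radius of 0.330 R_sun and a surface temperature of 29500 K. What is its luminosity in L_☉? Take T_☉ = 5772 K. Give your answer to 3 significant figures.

74.3 L_☉

L/L_☉ = (R/R_☉)² (T/T_☉)⁴ = (0.330)² × (29500/5772)⁴
       = 0.1089 × (5.111)⁴ = 0.1089 × 682.3 = 74.30.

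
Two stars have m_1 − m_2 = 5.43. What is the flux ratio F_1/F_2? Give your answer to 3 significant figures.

0.00673

F_1/F_2 = 10^(−(m_1 − m_2)/2.5) = 10^(-5.43/2.5) = 10^-2.172 = 0.006730.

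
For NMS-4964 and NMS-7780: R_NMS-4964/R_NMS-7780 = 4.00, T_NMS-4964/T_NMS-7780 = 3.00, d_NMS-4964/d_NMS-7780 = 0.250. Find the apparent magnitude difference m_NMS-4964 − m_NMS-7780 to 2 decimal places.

L_NMS-4964/L_NMS-7780 = (4.00)²(3.00)⁴ = 1296.
F_NMS-4964/F_NMS-7780 = (L_NMS-4964/L_NMS-7780)/(d_NMS-4964/d_NMS-7780)² = 1296/0.06250 = 2.074×10^4.
m_NMS-4964 − m_NMS-7780 = −2.5 log₁₀(2.074×10^4) = -10.79.

-10.79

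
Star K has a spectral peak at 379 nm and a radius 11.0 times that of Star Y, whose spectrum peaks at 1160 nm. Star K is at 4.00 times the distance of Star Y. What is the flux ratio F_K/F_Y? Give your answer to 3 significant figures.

Wien's law: T_K/T_Y = λ_Y/λ_K = 1160/379 = 3.061.
L_K/L_Y = (R_K/R_Y)²(T_K/T_Y)⁴ = (11.0)²(3.061)⁴ = 1.062×10^4.
F_K/F_Y = (L_K/L_Y)/(d_K/d_Y)² = 1.062×10^4/(4.00)² = 663.7.

664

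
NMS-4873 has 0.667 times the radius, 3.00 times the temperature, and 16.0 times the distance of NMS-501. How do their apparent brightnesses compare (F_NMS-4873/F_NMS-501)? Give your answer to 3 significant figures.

0.141

L_NMS-4873/L_NMS-501 = (R_NMS-4873/R_NMS-501)²(T_NMS-4873/T_NMS-501)⁴ = (0.667)² × (3.00)⁴ = 36.04.
F_NMS-4873/F_NMS-501 = (L_NMS-4873/L_NMS-501)/(d_NMS-4873/d_NMS-501)² = 36.04 / (16.0)² = 0.1408.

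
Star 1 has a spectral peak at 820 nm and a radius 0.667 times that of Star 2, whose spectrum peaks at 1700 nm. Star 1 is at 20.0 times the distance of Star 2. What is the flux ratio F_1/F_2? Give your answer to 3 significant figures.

Wien's law: T_1/T_2 = λ_2/λ_1 = 1700/820 = 2.073.
L_1/L_2 = (R_1/R_2)²(T_1/T_2)⁴ = (0.667)²(2.073)⁴ = 8.218.
F_1/F_2 = (L_1/L_2)/(d_1/d_2)² = 8.218/(20.0)² = 0.02055.

0.0205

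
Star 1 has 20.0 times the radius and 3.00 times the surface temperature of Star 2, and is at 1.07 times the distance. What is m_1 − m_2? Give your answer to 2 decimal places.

L_1/L_2 = (20.0)²(3.00)⁴ = 3.240×10^4.
F_1/F_2 = (L_1/L_2)/(d_1/d_2)² = 3.240×10^4/1.145 = 2.830×10^4.
m_1 − m_2 = −2.5 log₁₀(2.830×10^4) = -11.13.

-11.13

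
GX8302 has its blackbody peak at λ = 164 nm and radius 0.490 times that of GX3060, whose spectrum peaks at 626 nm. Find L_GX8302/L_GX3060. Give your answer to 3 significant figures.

51.0

Wien's law gives T ∝ 1/λ_max, so T_GX8302/T_GX3060 = λ_GX3060/λ_GX8302 = 626/164 = 3.817.
Then L ∝ R²T⁴ gives L_GX8302/L_GX3060 = (0.490)² × (3.817)⁴ = 0.2401 × 212.3 = 50.97.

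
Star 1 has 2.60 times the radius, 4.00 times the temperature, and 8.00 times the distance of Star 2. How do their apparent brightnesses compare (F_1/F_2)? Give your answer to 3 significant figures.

L_1/L_2 = (R_1/R_2)²(T_1/T_2)⁴ = (2.60)² × (4.00)⁴ = 1731.
F_1/F_2 = (L_1/L_2)/(d_1/d_2)² = 1731 / (8.00)² = 27.04.

27.0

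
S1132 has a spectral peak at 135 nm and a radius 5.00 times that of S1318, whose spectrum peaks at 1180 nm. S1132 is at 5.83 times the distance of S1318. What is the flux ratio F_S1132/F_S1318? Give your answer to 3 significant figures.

4.29×10^3

Wien's law: T_S1132/T_S1318 = λ_S1318/λ_S1132 = 1180/135 = 8.741.
L_S1132/L_S1318 = (R_S1132/R_S1318)²(T_S1132/T_S1318)⁴ = (5.00)²(8.741)⁴ = 1.459×10^5.
F_S1132/F_S1318 = (L_S1132/L_S1318)/(d_S1132/d_S1318)² = 1.459×10^5/(5.83)² = 4293.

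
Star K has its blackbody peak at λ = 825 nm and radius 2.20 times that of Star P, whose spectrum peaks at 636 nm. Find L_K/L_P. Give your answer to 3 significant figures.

Wien's law gives T ∝ 1/λ_max, so T_K/T_P = λ_P/λ_K = 636/825 = 0.7709.
Then L ∝ R²T⁴ gives L_K/L_P = (2.20)² × (0.7709)⁴ = 4.840 × 0.3532 = 1.709.

1.71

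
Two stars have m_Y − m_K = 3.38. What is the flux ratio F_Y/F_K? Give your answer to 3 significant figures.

0.0445

F_Y/F_K = 10^(−(m_Y − m_K)/2.5) = 10^(-3.38/2.5) = 10^-1.352 = 0.04446.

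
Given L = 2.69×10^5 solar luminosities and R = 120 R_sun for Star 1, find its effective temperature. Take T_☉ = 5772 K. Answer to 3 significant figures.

T/T_☉ = (L/L_☉)^(1/4) / (R/R_☉)^(1/2)
T = 5772 × (2.69×10^5)^(1/4) / √(120) = 5772 × 22.77 / 10.95 = 1.200×10^4 K.

1.20×10^4 K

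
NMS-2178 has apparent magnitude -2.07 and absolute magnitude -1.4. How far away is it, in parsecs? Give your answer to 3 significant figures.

m − M = 5 log₁₀(d/10 pc)
-2.07 − (-1.4) = -0.67 = 5 log₁₀(d/10)
d = 10 × 10^(-0.67/5) = 10 × 10^-0.134 = 7.345 pc.

7.35 pc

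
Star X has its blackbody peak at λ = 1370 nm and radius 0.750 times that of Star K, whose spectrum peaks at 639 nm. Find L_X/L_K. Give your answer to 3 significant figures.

0.0266

Wien's law gives T ∝ 1/λ_max, so T_X/T_K = λ_K/λ_X = 639/1370 = 0.4664.
Then L ∝ R²T⁴ gives L_X/L_K = (0.750)² × (0.4664)⁴ = 0.5625 × 0.04733 = 0.02662.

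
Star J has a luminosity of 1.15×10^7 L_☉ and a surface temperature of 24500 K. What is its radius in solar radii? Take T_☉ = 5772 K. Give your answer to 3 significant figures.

R/R_☉ = √(L/L_☉) / (T/T_☉)² = √(1.15×10^7) / (4.245)²
       = 3391 / 18.02 = 188.2.

188 solar radii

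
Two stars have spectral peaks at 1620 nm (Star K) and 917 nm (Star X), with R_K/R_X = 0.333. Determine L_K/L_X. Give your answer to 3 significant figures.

0.0114

Wien's law gives T ∝ 1/λ_max, so T_K/T_X = λ_X/λ_K = 917/1620 = 0.5660.
Then L ∝ R²T⁴ gives L_K/L_X = (0.333)² × (0.5660)⁴ = 0.1109 × 0.1027 = 0.01138.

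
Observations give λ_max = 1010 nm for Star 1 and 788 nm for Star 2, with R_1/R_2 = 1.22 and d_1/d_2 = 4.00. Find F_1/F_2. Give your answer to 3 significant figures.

0.0345

Wien's law: T_1/T_2 = λ_2/λ_1 = 788/1010 = 0.7802.
L_1/L_2 = (R_1/R_2)²(T_1/T_2)⁴ = (1.22)²(0.7802)⁴ = 0.5515.
F_1/F_2 = (L_1/L_2)/(d_1/d_2)² = 0.5515/(4.00)² = 0.03447.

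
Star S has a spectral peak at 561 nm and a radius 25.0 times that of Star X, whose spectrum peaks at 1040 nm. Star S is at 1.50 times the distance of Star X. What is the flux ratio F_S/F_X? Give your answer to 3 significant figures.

3.28×10^3

Wien's law: T_S/T_X = λ_X/λ_S = 1040/561 = 1.854.
L_S/L_X = (R_S/R_X)²(T_S/T_X)⁴ = (25.0)²(1.854)⁴ = 7382.
F_S/F_X = (L_S/L_X)/(d_S/d_X)² = 7382/(1.50)² = 3281.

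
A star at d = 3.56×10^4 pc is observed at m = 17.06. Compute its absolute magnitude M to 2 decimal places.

M = m − 5 log₁₀(d/10 pc) = 17.06 − 5 log₁₀(3.56×10^4/10)
  = 17.06 − 5 × 3.551 = 17.06 − 17.76 = -0.70.

-0.70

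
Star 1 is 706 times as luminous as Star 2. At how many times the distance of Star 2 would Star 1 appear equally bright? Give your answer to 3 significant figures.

26.6

Equal flux requires L_1/d_1² = L_2/d_2², so d_1/d_2 = √(L_1/L_2)
= √(706) = 26.57.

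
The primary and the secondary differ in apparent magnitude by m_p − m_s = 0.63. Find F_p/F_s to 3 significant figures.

0.560

F_p/F_s = 10^(−(m_p − m_s)/2.5) = 10^(-0.63/2.5) = 10^-0.252 = 0.5598.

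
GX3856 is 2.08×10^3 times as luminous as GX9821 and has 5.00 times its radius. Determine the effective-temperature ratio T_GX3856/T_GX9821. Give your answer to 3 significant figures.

3.02

L ∝ R²T⁴ gives T ∝ (L/R²)^(1/4), so
T_GX3856/T_GX9821 = (2.08×10^3 / 5.00²)^(1/4) = (83.20)^(1/4) = 3.020.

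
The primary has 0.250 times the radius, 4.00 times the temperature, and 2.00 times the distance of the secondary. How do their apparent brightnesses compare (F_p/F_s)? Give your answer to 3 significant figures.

4.00

L_p/L_s = (R_p/R_s)²(T_p/T_s)⁴ = (0.250)² × (4.00)⁴ = 16.00.
F_p/F_s = (L_p/L_s)/(d_p/d_s)² = 16.00 / (2.00)² = 4.000.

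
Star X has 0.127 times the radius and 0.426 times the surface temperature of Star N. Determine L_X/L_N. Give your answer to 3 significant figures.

5.31×10^-4

From the Stefan–Boltzmann law, L ∝ R²T⁴, so
L_X/L_N = (R_X/R_N)² (T_X/T_N)⁴ = (0.127)² × (0.426)⁴ = 0.01613 × 0.03293 = 5.312×10^-4.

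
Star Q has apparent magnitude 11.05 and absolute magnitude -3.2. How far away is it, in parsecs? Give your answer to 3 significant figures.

m − M = 5 log₁₀(d/10 pc)
11.05 − (-3.2) = 14.25 = 5 log₁₀(d/10)
d = 10 × 10^(14.25/5) = 10 × 10^2.850 = 7079 pc.

7.08×10^3 pc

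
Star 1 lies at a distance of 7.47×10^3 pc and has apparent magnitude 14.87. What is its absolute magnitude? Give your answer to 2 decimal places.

M = m − 5 log₁₀(d/10 pc) = 14.87 − 5 log₁₀(7.47×10^3/10)
  = 14.87 − 5 × 2.873 = 14.87 − 14.37 = 0.50.

0.50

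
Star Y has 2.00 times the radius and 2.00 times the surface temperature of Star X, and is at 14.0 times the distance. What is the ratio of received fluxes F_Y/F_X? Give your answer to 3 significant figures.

0.327

L_Y/L_X = (R_Y/R_X)²(T_Y/T_X)⁴ = (2.00)² × (2.00)⁴ = 64.00.
F_Y/F_X = (L_Y/L_X)/(d_Y/d_X)² = 64.00 / (14.0)² = 0.3265.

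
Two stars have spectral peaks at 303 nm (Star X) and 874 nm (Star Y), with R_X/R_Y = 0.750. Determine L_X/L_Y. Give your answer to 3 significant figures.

38.9

Wien's law gives T ∝ 1/λ_max, so T_X/T_Y = λ_Y/λ_X = 874/303 = 2.884.
Then L ∝ R²T⁴ gives L_X/L_Y = (0.750)² × (2.884)⁴ = 0.5625 × 69.23 = 38.94.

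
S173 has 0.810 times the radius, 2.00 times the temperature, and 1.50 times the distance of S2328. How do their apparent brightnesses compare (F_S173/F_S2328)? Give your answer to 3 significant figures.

L_S173/L_S2328 = (R_S173/R_S2328)²(T_S173/T_S2328)⁴ = (0.810)² × (2.00)⁴ = 10.50.
F_S173/F_S2328 = (L_S173/L_S2328)/(d_S173/d_S2328)² = 10.50 / (1.50)² = 4.666.

4.67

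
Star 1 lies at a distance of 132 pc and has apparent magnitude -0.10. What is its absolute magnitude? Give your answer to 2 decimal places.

M = m − 5 log₁₀(d/10 pc) = -0.10 − 5 log₁₀(132/10)
  = -0.10 − 5 × 1.121 = -0.10 − 5.60 = -5.70.

-5.70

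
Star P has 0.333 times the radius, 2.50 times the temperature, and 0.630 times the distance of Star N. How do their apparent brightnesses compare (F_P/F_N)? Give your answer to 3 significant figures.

10.9

L_P/L_N = (R_P/R_N)²(T_P/T_N)⁴ = (0.333)² × (2.50)⁴ = 4.332.
F_P/F_N = (L_P/L_N)/(d_P/d_N)² = 4.332 / (0.630)² = 10.91.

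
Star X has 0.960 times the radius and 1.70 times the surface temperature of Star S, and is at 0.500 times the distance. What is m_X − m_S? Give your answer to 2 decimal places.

-3.72

L_X/L_S = (0.960)²(1.70)⁴ = 7.697.
F_X/F_S = (L_X/L_S)/(d_X/d_S)² = 7.697/0.2500 = 30.79.
m_X − m_S = −2.5 log₁₀(30.79) = -3.72.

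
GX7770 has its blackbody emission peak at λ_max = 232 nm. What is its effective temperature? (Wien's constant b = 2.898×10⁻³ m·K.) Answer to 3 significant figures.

T = b/λ_max = 2.898×10⁻³ / (232×10⁻⁹) = 1.249×10^4 K.

1.25×10^4 K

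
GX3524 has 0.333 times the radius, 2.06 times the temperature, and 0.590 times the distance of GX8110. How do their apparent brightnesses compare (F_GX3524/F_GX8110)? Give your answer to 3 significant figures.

5.74

L_GX3524/L_GX8110 = (R_GX3524/R_GX8110)²(T_GX3524/T_GX8110)⁴ = (0.333)² × (2.06)⁴ = 1.997.
F_GX3524/F_GX8110 = (L_GX3524/L_GX8110)/(d_GX3524/d_GX8110)² = 1.997 / (0.590)² = 5.737.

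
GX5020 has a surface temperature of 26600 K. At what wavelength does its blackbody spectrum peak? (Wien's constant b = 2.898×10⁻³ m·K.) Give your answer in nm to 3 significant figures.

λ_max = b/T = 2.898×10⁻³ / 26600 = 1.09×10^-7 m = 108.9 nm.

109 nm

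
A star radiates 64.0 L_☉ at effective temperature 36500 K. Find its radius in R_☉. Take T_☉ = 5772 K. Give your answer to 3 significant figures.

R/R_☉ = √(L/L_☉) / (T/T_☉)² = √(64.0) / (6.324)²
       = 8.000 / 39.99 = 0.2001.

0.200 R_☉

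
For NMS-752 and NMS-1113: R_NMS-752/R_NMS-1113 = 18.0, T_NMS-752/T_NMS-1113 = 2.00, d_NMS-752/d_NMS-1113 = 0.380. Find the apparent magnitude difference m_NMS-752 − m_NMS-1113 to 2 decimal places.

L_NMS-752/L_NMS-1113 = (18.0)²(2.00)⁴ = 5184.
F_NMS-752/F_NMS-1113 = (L_NMS-752/L_NMS-1113)/(d_NMS-752/d_NMS-1113)² = 5184/0.1444 = 3.590×10^4.
m_NMS-752 − m_NMS-1113 = −2.5 log₁₀(3.590×10^4) = -11.39.

-11.39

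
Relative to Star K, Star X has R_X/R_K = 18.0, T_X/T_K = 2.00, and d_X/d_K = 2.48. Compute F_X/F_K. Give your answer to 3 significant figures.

843

L_X/L_K = (R_X/R_K)²(T_X/T_K)⁴ = (18.0)² × (2.00)⁴ = 5184.
F_X/F_K = (L_X/L_K)/(d_X/d_K)² = 5184 / (2.48)² = 842.9.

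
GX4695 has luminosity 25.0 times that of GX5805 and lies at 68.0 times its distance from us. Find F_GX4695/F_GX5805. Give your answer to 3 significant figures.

F = L/(4πd²), so F_GX4695/F_GX5805 = (L_GX4695/L_GX5805) / (d_GX4695/d_GX5805)²
= 25.0 / (68.0)² = 25.0 / 4624 = 0.005407.

0.00541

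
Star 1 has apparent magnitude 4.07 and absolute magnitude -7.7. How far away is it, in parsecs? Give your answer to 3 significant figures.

2.26×10^3 pc

m − M = 5 log₁₀(d/10 pc)
4.07 − (-7.7) = 11.77 = 5 log₁₀(d/10)
d = 10 × 10^(11.77/5) = 10 × 10^2.354 = 2259 pc.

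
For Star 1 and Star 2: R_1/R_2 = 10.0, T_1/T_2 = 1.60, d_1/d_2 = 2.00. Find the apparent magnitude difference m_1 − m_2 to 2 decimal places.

-5.54

L_1/L_2 = (10.0)²(1.60)⁴ = 655.4.
F_1/F_2 = (L_1/L_2)/(d_1/d_2)² = 655.4/4.000 = 163.8.
m_1 − m_2 = −2.5 log₁₀(163.8) = -5.54.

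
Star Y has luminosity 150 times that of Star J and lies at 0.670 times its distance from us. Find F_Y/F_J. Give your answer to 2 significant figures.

3.3×10^2

F = L/(4πd²), so F_Y/F_J = (L_Y/L_J) / (d_Y/d_J)²
= 150 / (0.670)² = 150 / 0.4489 = 334.2.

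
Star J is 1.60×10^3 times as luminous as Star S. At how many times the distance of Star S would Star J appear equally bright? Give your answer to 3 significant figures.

40.0

Equal flux requires L_J/d_J² = L_S/d_S², so d_J/d_S = √(L_J/L_S)
= √(1.60×10^3) = 40.00.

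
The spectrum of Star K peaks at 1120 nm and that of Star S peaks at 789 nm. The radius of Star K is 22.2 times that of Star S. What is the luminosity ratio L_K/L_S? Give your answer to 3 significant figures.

121

Wien's law gives T ∝ 1/λ_max, so T_K/T_S = λ_S/λ_K = 789/1120 = 0.7045.
Then L ∝ R²T⁴ gives L_K/L_S = (22.2)² × (0.7045)⁴ = 492.8 × 0.2463 = 121.4.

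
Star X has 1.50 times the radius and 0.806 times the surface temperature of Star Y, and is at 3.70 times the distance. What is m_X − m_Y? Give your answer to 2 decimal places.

L_X/L_Y = (1.50)²(0.806)⁴ = 0.9496.
F_X/F_Y = (L_X/L_Y)/(d_X/d_Y)² = 0.9496/13.69 = 0.06936.
m_X − m_Y = −2.5 log₁₀(0.06936) = 2.90.

2.90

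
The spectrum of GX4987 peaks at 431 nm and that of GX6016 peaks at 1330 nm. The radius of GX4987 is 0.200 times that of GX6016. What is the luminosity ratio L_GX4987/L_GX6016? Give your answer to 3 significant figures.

Wien's law gives T ∝ 1/λ_max, so T_GX4987/T_GX6016 = λ_GX6016/λ_GX4987 = 1330/431 = 3.086.
Then L ∝ R²T⁴ gives L_GX4987/L_GX6016 = (0.200)² × (3.086)⁴ = 0.04000 × 90.68 = 3.627.

3.63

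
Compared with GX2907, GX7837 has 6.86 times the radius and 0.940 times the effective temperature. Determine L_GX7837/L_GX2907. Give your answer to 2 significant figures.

37

From the Stefan–Boltzmann law, L ∝ R²T⁴, so
L_GX7837/L_GX2907 = (R_GX7837/R_GX2907)² (T_GX7837/T_GX2907)⁴ = (6.86)² × (0.940)⁴ = 47.06 × 0.7807 = 36.74.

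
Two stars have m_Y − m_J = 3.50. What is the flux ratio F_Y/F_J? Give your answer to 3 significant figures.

0.0398

F_Y/F_J = 10^(−(m_Y − m_J)/2.5) = 10^(-3.50/2.5) = 10^-1.400 = 0.03981.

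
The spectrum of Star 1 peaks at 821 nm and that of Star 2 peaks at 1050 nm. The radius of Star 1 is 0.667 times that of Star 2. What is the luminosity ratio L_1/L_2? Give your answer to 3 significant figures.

1.19

Wien's law gives T ∝ 1/λ_max, so T_1/T_2 = λ_2/λ_1 = 1050/821 = 1.279.
Then L ∝ R²T⁴ gives L_1/L_2 = (0.667)² × (1.279)⁴ = 0.4449 × 2.675 = 1.190.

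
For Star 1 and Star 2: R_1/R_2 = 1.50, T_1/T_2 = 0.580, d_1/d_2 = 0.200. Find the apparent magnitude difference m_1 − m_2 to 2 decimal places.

-2.01

L_1/L_2 = (1.50)²(0.580)⁴ = 0.2546.
F_1/F_2 = (L_1/L_2)/(d_1/d_2)² = 0.2546/0.04000 = 6.366.
m_1 − m_2 = −2.5 log₁₀(6.366) = -2.01.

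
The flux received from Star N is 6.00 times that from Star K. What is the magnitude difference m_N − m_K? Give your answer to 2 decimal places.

m_N − m_K = −2.5 log₁₀(F_N/F_K) = −2.5 log₁₀(6.00) = −2.5 × (0.778) = -1.945.

-1.95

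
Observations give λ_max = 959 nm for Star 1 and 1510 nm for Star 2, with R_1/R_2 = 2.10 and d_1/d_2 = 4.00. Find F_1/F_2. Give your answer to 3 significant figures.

1.69

Wien's law: T_1/T_2 = λ_2/λ_1 = 1510/959 = 1.575.
L_1/L_2 = (R_1/R_2)²(T_1/T_2)⁴ = (2.10)²(1.575)⁴ = 27.11.
F_1/F_2 = (L_1/L_2)/(d_1/d_2)² = 27.11/(4.00)² = 1.694.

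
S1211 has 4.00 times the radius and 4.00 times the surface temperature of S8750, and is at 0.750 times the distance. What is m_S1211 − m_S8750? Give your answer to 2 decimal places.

L_S1211/L_S8750 = (4.00)²(4.00)⁴ = 4096.
F_S1211/F_S8750 = (L_S1211/L_S8750)/(d_S1211/d_S8750)² = 4096/0.5625 = 7282.
m_S1211 − m_S8750 = −2.5 log₁₀(7282) = -9.66.

-9.66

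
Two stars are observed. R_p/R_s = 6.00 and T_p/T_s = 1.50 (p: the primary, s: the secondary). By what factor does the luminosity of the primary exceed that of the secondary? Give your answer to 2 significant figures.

From the Stefan–Boltzmann law, L ∝ R²T⁴, so
L_p/L_s = (R_p/R_s)² (T_p/T_s)⁴ = (6.00)² × (1.50)⁴ = 36.00 × 5.062 = 182.2.

1.8×10^2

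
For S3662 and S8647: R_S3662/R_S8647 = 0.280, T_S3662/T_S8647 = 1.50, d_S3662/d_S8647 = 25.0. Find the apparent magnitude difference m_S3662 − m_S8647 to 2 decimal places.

L_S3662/L_S8647 = (0.280)²(1.50)⁴ = 0.3969.
F_S3662/F_S8647 = (L_S3662/L_S8647)/(d_S3662/d_S8647)² = 0.3969/625.0 = 6.350×10^-4.
m_S3662 − m_S8647 = −2.5 log₁₀(6.350×10^-4) = 7.99.

7.99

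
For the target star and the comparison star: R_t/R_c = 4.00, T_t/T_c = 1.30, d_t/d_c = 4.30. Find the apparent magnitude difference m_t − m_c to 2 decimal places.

L_t/L_c = (4.00)²(1.30)⁴ = 45.70.
F_t/F_c = (L_t/L_c)/(d_t/d_c)² = 45.70/18.49 = 2.471.
m_t − m_c = −2.5 log₁₀(2.471) = -0.98.

-0.98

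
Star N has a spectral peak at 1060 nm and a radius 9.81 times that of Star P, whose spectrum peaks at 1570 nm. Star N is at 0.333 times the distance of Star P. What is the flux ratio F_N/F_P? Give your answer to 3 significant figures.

Wien's law: T_N/T_P = λ_P/λ_N = 1570/1060 = 1.481.
L_N/L_P = (R_N/R_P)²(T_N/T_P)⁴ = (9.81)²(1.481)⁴ = 463.1.
F_N/F_P = (L_N/L_P)/(d_N/d_P)² = 463.1/(0.333)² = 4177.

4.18×10^3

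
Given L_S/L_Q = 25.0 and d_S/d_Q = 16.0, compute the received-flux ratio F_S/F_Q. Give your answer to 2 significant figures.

0.098

F = L/(4πd²), so F_S/F_Q = (L_S/L_Q) / (d_S/d_Q)²
= 25.0 / (16.0)² = 25.0 / 256.0 = 0.09766.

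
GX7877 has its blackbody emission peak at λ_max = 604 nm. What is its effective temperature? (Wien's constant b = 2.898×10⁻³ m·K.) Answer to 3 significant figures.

4.80×10^3 K

T = b/λ_max = 2.898×10⁻³ / (604×10⁻⁹) = 4798 K.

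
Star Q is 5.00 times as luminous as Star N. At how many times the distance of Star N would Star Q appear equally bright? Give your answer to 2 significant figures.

Equal flux requires L_Q/d_Q² = L_N/d_N², so d_Q/d_N = √(L_Q/L_N)
= √(5.00) = 2.236.

2.2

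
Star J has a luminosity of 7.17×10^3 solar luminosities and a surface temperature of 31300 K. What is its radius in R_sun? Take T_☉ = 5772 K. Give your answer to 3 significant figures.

2.88 R_sun

R/R_☉ = √(L/L_☉) / (T/T_☉)² = √(7.17×10^3) / (5.423)²
       = 84.68 / 29.41 = 2.880.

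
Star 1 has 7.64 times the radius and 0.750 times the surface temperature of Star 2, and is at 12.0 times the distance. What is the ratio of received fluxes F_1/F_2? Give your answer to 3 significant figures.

0.128

L_1/L_2 = (R_1/R_2)²(T_1/T_2)⁴ = (7.64)² × (0.750)⁴ = 18.47.
F_1/F_2 = (L_1/L_2)/(d_1/d_2)² = 18.47 / (12.0)² = 0.1283.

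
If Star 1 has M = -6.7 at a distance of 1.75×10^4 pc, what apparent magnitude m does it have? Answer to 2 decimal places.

9.52

m = M + 5 log₁₀(d/10 pc) = -6.7 + 5 log₁₀(1.75×10^4/10)
  = -6.7 + 5 × 3.243 = -6.7 + 16.22 = 9.52.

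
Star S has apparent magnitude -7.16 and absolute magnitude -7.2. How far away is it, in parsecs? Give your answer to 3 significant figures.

m − M = 5 log₁₀(d/10 pc)
-7.16 − (-7.2) = 0.04 = 5 log₁₀(d/10)
d = 10 × 10^(0.04/5) = 10 × 10^0.008 = 10.19 pc.

10.2 pc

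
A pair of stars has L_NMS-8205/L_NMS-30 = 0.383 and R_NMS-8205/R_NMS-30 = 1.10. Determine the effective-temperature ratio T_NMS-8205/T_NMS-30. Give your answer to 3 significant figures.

0.750

L ∝ R²T⁴ gives T ∝ (L/R²)^(1/4), so
T_NMS-8205/T_NMS-30 = (0.383 / 1.10²)^(1/4) = (0.3165)^(1/4) = 0.7501.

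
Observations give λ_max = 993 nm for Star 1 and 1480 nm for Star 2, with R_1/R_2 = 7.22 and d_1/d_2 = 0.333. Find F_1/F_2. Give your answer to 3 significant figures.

2.32×10^3

Wien's law: T_1/T_2 = λ_2/λ_1 = 1480/993 = 1.490.
L_1/L_2 = (R_1/R_2)²(T_1/T_2)⁴ = (7.22)²(1.490)⁴ = 257.2.
F_1/F_2 = (L_1/L_2)/(d_1/d_2)² = 257.2/(0.333)² = 2320.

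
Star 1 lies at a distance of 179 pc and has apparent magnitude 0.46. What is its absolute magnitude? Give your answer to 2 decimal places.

M = m − 5 log₁₀(d/10 pc) = 0.46 − 5 log₁₀(179/10)
  = 0.46 − 5 × 1.253 = 0.46 − 6.26 = -5.80.

-5.80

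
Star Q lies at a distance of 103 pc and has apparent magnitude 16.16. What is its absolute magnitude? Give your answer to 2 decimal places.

11.10

M = m − 5 log₁₀(d/10 pc) = 16.16 − 5 log₁₀(103/10)
  = 16.16 − 5 × 1.013 = 16.16 − 5.06 = 11.10.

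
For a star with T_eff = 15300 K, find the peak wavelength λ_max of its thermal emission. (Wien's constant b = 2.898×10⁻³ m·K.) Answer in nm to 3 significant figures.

λ_max = b/T = 2.898×10⁻³ / 15300 = 1.89×10^-7 m = 189.4 nm.

189 nm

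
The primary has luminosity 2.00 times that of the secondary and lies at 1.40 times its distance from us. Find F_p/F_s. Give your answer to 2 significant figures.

F = L/(4πd²), so F_p/F_s = (L_p/L_s) / (d_p/d_s)²
= 2.00 / (1.40)² = 2.00 / 1.960 = 1.020.

1.0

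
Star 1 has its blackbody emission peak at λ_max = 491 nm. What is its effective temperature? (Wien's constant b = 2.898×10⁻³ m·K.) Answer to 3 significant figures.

5.90×10^3 K

T = b/λ_max = 2.898×10⁻³ / (491×10⁻⁹) = 5902 K.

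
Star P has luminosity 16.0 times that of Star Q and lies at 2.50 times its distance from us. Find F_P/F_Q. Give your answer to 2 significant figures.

F = L/(4πd²), so F_P/F_Q = (L_P/L_Q) / (d_P/d_Q)²
= 16.0 / (2.50)² = 16.0 / 6.250 = 2.560.

2.6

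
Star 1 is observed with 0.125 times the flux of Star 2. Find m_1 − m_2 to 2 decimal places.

2.26

m_1 − m_2 = −2.5 log₁₀(F_1/F_2) = −2.5 log₁₀(0.125) = −2.5 × (-0.903) = 2.258.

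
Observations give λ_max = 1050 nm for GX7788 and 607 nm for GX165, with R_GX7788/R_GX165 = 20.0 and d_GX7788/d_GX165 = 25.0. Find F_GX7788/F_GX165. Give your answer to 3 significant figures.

0.0715

Wien's law: T_GX7788/T_GX165 = λ_GX165/λ_GX7788 = 607/1050 = 0.5781.
L_GX7788/L_GX165 = (R_GX7788/R_GX165)²(T_GX7788/T_GX165)⁴ = (20.0)²(0.5781)⁴ = 44.67.
F_GX7788/F_GX165 = (L_GX7788/L_GX165)/(d_GX7788/d_GX165)² = 44.67/(25.0)² = 0.07148.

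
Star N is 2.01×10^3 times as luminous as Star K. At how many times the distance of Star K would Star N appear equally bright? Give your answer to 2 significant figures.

Equal flux requires L_N/d_N² = L_K/d_K², so d_N/d_K = √(L_N/L_K)
= √(2.01×10^3) = 44.83.

45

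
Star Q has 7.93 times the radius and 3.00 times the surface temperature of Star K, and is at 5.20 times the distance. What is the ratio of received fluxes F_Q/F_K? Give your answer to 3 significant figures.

L_Q/L_K = (R_Q/R_K)²(T_Q/T_K)⁴ = (7.93)² × (3.00)⁴ = 5094.
F_Q/F_K = (L_Q/L_K)/(d_Q/d_K)² = 5094 / (5.20)² = 188.4.

188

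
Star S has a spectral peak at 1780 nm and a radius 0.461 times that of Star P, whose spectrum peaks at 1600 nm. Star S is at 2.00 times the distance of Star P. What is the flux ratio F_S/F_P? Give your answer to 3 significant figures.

0.0347

Wien's law: T_S/T_P = λ_P/λ_S = 1600/1780 = 0.8989.
L_S/L_P = (R_S/R_P)²(T_S/T_P)⁴ = (0.461)²(0.8989)⁴ = 0.1387.
F_S/F_P = (L_S/L_P)/(d_S/d_P)² = 0.1387/(2.00)² = 0.03469.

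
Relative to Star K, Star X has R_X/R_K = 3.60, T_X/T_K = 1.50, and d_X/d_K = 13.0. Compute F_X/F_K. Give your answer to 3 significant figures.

L_X/L_K = (R_X/R_K)²(T_X/T_K)⁴ = (3.60)² × (1.50)⁴ = 65.61.
F_X/F_K = (L_X/L_K)/(d_X/d_K)² = 65.61 / (13.0)² = 0.3882.

0.388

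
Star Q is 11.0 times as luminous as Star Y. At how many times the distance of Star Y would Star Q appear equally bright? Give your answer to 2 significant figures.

3.3

Equal flux requires L_Q/d_Q² = L_Y/d_Y², so d_Q/d_Y = √(L_Q/L_Y)
= √(11.0) = 3.317.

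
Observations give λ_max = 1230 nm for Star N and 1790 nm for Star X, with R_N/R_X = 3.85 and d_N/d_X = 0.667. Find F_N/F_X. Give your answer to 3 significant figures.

149

Wien's law: T_N/T_X = λ_X/λ_N = 1790/1230 = 1.455.
L_N/L_X = (R_N/R_X)²(T_N/T_X)⁴ = (3.85)²(1.455)⁴ = 66.48.
F_N/F_X = (L_N/L_X)/(d_N/d_X)² = 66.48/(0.667)² = 149.4.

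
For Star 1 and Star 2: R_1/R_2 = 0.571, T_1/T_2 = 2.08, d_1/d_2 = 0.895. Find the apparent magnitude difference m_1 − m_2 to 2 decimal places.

-2.20

L_1/L_2 = (0.571)²(2.08)⁴ = 6.103.
F_1/F_2 = (L_1/L_2)/(d_1/d_2)² = 6.103/0.8010 = 7.619.
m_1 − m_2 = −2.5 log₁₀(7.619) = -2.20.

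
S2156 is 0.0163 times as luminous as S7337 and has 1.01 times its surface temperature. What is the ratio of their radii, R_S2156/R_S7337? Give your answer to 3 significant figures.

0.125

L ∝ R²T⁴ gives R ∝ √L / T², so
R_S2156/R_S7337 = √(0.0163) / (1.01)² = 0.1277 / 1.020 = 0.1252.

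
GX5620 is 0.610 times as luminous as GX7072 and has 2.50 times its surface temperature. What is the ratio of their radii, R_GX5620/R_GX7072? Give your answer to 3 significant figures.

L ∝ R²T⁴ gives R ∝ √L / T², so
R_GX5620/R_GX7072 = √(0.610) / (2.50)² = 0.7810 / 6.250 = 0.1250.

0.125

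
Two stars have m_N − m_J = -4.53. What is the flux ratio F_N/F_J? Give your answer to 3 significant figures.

F_N/F_J = 10^(−(m_N − m_J)/2.5) = 10^(4.53/2.5) = 10^1.812 = 64.86.

64.9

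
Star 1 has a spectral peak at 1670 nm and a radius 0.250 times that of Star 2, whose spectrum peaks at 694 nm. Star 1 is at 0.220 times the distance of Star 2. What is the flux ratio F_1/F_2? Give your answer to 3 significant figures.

Wien's law: T_1/T_2 = λ_2/λ_1 = 694/1670 = 0.4156.
L_1/L_2 = (R_1/R_2)²(T_1/T_2)⁴ = (0.250)²(0.4156)⁴ = 0.001864.
F_1/F_2 = (L_1/L_2)/(d_1/d_2)² = 0.001864/(0.220)² = 0.03851.

0.0385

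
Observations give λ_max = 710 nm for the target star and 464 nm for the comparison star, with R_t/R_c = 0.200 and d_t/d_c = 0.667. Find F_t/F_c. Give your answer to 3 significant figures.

Wien's law: T_t/T_c = λ_c/λ_t = 464/710 = 0.6535.
L_t/L_c = (R_t/R_c)²(T_t/T_c)⁴ = (0.200)²(0.6535)⁴ = 0.007296.
F_t/F_c = (L_t/L_c)/(d_t/d_c)² = 0.007296/(0.667)² = 0.01640.

0.0164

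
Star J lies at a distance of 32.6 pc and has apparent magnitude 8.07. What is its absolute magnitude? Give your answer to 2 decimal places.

5.50

M = m − 5 log₁₀(d/10 pc) = 8.07 − 5 log₁₀(32.6/10)
  = 8.07 − 5 × 0.513 = 8.07 − 2.57 = 5.50.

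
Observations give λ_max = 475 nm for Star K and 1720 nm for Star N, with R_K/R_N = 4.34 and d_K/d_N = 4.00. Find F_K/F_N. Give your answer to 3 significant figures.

Wien's law: T_K/T_N = λ_N/λ_K = 1720/475 = 3.621.
L_K/L_N = (R_K/R_N)²(T_K/T_N)⁴ = (4.34)²(3.621)⁴ = 3238.
F_K/F_N = (L_K/L_N)/(d_K/d_N)² = 3238/(4.00)² = 202.4.

202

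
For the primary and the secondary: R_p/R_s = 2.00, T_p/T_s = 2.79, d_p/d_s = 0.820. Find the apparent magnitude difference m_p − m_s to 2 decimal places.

-6.39

L_p/L_s = (2.00)²(2.79)⁴ = 242.4.
F_p/F_s = (L_p/L_s)/(d_p/d_s)² = 242.4/0.6724 = 360.5.
m_p − m_s = −2.5 log₁₀(360.5) = -6.39.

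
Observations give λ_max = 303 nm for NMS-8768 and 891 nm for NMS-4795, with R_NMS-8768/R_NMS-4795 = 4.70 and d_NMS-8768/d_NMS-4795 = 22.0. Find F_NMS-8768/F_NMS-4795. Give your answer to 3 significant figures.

3.41

Wien's law: T_NMS-8768/T_NMS-4795 = λ_NMS-4795/λ_NMS-8768 = 891/303 = 2.941.
L_NMS-8768/L_NMS-4795 = (R_NMS-8768/R_NMS-4795)²(T_NMS-8768/T_NMS-4795)⁴ = (4.70)²(2.941)⁴ = 1652.
F_NMS-8768/F_NMS-4795 = (L_NMS-8768/L_NMS-4795)/(d_NMS-8768/d_NMS-4795)² = 1652/(22.0)² = 3.413.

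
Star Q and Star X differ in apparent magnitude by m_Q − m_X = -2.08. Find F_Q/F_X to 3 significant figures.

F_Q/F_X = 10^(−(m_Q − m_X)/2.5) = 10^(2.08/2.5) = 10^0.832 = 6.792.

6.79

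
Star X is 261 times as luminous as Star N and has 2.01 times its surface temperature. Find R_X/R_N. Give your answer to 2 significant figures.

L ∝ R²T⁴ gives R ∝ √L / T², so
R_X/R_N = √(261) / (2.01)² = 16.16 / 4.040 = 3.999.

4.0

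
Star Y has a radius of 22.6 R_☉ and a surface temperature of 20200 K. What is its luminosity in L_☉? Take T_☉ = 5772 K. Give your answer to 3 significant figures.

L/L_☉ = (R/R_☉)² (T/T_☉)⁴ = (22.6)² × (20200/5772)⁴
       = 510.8 × (3.500)⁴ = 510.8 × 150.0 = 7.662×10^4.

7.66×10^4 L_☉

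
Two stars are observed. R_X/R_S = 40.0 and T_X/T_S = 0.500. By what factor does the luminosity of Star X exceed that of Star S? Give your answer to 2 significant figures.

From the Stefan–Boltzmann law, L ∝ R²T⁴, so
L_X/L_S = (R_X/R_S)² (T_X/T_S)⁴ = (40.0)² × (0.500)⁴ = 1600 × 0.06250 = 100.0.

1.0×10^2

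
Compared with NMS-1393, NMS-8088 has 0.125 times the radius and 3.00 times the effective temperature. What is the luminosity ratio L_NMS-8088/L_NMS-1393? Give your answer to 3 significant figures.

1.27

From the Stefan–Boltzmann law, L ∝ R²T⁴, so
L_NMS-8088/L_NMS-1393 = (R_NMS-8088/R_NMS-1393)² (T_NMS-8088/T_NMS-1393)⁴ = (0.125)² × (3.00)⁴ = 0.01562 × 81.00 = 1.266.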